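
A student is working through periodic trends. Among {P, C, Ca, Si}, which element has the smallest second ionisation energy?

Ca

IE_2 is the cost of taking one more electron from the +1 cation: P⁺ still has 4 valence electrons; C⁺ still has 3 valence electrons; Ca⁺ still has 1 valence electron; Si⁺ still has 3 valence electrons.
All are still removing valence electrons, so compare the +1 ions as you would atoms: IE_2 generally rises across a period (higher Z_eff) and falls down a group (larger shell), subject to the usual subshell exceptions.
Valence configurations: P⁺ [Ne]3s²3p², C⁺ [He]2s²2p¹, Ca⁺ [Ar]4s¹, Si⁺ [Ne]3s²3p¹.
Approximate IE_2 values (kJ/mol): P 1907, C 2353, Ca 1145, Si 1577.
Putting it together, IE_2: Ca < Si < P < C.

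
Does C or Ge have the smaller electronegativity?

C is in period 2, group 14; Ge is in period 4, group 14.
EN rises left→right (higher Z_eff, smaller atoms) and falls top→bottom (larger, more shielded atoms).
All are in group 14, so electronegativity increases up the group.
So Ge has the smaller electronegativity (Ge < C).

Ge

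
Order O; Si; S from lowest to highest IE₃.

Si < S < O

IE_3 is the cost of taking one more electron from the +2 cation: O²⁺ still has 4 valence electrons; Si²⁺ still has 2 valence electrons; S²⁺ still has 4 valence electrons.
All are still removing valence electrons, so compare the +2 ions as you would atoms: IE_3 generally rises across a period (higher Z_eff) and falls down a group (larger shell), subject to the usual subshell exceptions.
Valence configurations: O²⁺ [He]2s²2p², Si²⁺ [Ne]3s², S²⁺ [Ne]3s²3p².
Tabulated IE_3 (kJ/mol): O 5300, Si 3232, S 3357.
Overall IE_3 order: Si < S < O.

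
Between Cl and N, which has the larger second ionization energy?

N

After 1 electron has been removed, what remains? Cl⁺ still has 6 valence electrons; N⁺ still has 4 valence electrons.
All are still removing valence electrons, so compare the +1 ions as you would atoms: IE_2 generally rises across a period (higher Z_eff) and falls down a group (larger shell), subject to the usual subshell exceptions.
Valence configurations: Cl⁺ [Ne]3s²3p⁴, N⁺ [He]2s²2p².
Approximate IE_2 values (kJ/mol): Cl 2298, N 2856.
Hence IE_2: Cl < N.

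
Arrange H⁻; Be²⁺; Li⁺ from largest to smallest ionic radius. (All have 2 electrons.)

H⁻ > Li⁺ > Be²⁺

All of these have 2 electrons, so size is governed by nuclear charge alone: the more protons, the stronger the pull on the same electron cloud, and the smaller the ion.
Nuclear charges: Be²⁺ (Z=4), Li⁺ (Z=3), H⁻ (Z=1).
Largest to smallest: H⁻ > Li⁺ > Be²⁺.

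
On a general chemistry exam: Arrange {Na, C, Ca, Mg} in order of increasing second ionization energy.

Consider each +1 ion: Na⁺ is the bare [Ne] core; C⁺ still has 3 valence electrons; Ca⁺ still has 1 valence electron; Mg⁺ still has 1 valence electron.
Breaking into a closed-shell core is much more expensive than removing a leftover valence electron — Na has the largest IE_2 here.
Valence configurations: C⁺ [He]2s²2p¹, Ca⁺ [Ar]4s¹, Mg⁺ [Ne]3s¹.
Tabulated IE_2 (kJ/mol): Na 4562, C 2353, Ca 1145, Mg 1451.
Putting it together, IE_2: Ca < Mg < C < Na.

Ca < Mg < C < Na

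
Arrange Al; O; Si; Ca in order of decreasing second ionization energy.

After 1 electron has been removed, what remains? Al⁺ still has 2 valence electrons; O⁺ still has 5 valence electrons; Si⁺ still has 3 valence electrons; Ca⁺ still has 1 valence electron.
All are still removing valence electrons, so compare the +1 ions as you would atoms: IE_2 generally rises across a period (higher Z_eff) and falls down a group (larger shell), subject to the usual subshell exceptions.
Valence configurations: Al⁺ [Ne]3s², O⁺ [He]2s²2p³, Si⁺ [Ne]3s²3p¹, Ca⁺ [Ar]4s¹.
Si⁺ loses a lone 3p electron whereas Al⁺ must break into a filled 3s² pair, so IE_2(Al) > IE_2(Si) even though Si has the higher nuclear charge.
The numbers (kJ/mol): Al 1817, O 3388, Si 1577, Ca 1145.
So the second ionization energies run Ca < Si < Al < O.

O, Al, Si, Ca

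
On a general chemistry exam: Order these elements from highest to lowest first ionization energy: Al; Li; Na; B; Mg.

B, Mg, Al, Li, Na

IE₁ increases left→right with effective nuclear charge and decreases top→bottom as the valence shell moves farther out.
Here both period and group differ, so the two effects have to be weighed against each other.
Li > Na: they share group 1; the group trend gives Li the larger value.
Al > Li: the two effects oppose for this pair; the across-period effect wins (578 vs 520 kJ/mol).
Mg > Al: this pair runs against the simple trend — see the exception note.
B > Mg: both effects reinforce here, so B is clearly the higher of the two.
Note the exception: Mg has a higher first ionization energy than Al, contrary to the simple trend — Al's single 3p electron is easier to remove than one from Mg's filled 3s².
For reference (kJ/mol): Li 520, B 801, Na 496, Mg 738, Al 578.
So from highest to lowest: B > Mg > Al > Li > Na.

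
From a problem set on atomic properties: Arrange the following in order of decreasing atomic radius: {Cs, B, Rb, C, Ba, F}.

Cs > Rb > Ba > B > C > F

B is in period 2, group 13; C is in period 2, group 14; F is in period 2, group 17; Rb is in period 5, group 1; Cs is in period 6, group 1; Ba is in period 6, group 2.
Across a period the added protons contract the valence shell; down a group each new principal shell makes the atom larger.
Here both period and group differ, so the two effects have to be weighed against each other.
C > F: C lies to the left of F in period 2, so the across-period effect alone puts C larger.
B > C: B lies to the left of C in period 2, so the across-period effect alone puts B larger.
Ba > B: both effects reinforce here, so Ba is clearly the larger of the two.
Rb > Ba: period and group pull opposite ways; the across-period shift dominates (210 vs 196 pm).
Cs > Rb: Cs sits below Rb in group 1, so the down-group effect alone puts Cs larger.
Approximate values (pm): B 85, C 75, F 64, Rb 210, Cs 232, Ba 196.
So from largest to smallest: Cs > Rb > Ba > B > C > F.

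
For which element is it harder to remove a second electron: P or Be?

Consider each +1 ion: P⁺ still has 4 valence electrons; Be⁺ still has 1 valence electron.
All are still removing valence electrons, so compare the +1 ions as you would atoms: IE_2 generally rises across a period (higher Z_eff) and falls down a group (larger shell), subject to the usual subshell exceptions.
Valence configurations: P⁺ [Ne]3s²3p², Be⁺ [He]2s¹.
Tabulated IE_2 (kJ/mol): P 1907, Be 1757.
Putting it together, IE_2: Be < P.

P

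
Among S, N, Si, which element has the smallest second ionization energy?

Si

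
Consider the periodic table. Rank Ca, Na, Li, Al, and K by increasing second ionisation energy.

Ca, Al, K, Na, Li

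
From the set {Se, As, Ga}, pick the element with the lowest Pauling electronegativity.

Ga

Ga is in period 4, group 13; As is in period 4, group 15; Se is in period 4, group 16.
Electronegativity increases across a period and decreases down a group, tracking effective nuclear charge and atomic size.
All lie in period 4, so electronegativity increases left to right.
The lowest Pauling electronegativity among these belongs to Ga.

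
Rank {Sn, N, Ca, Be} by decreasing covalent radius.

Be is in period 2, group 2; N is in period 2, group 15; Ca is in period 4, group 2; Sn is in period 5, group 14.
Radius decreases left→right (rising Z_eff, same n) and increases top→bottom (higher n).
These span different periods and groups, so the two trends combine.
Be > N: both are in period 2; the period trend gives Be the larger value.
Sn > Be: period and group pull opposite ways; the down-group shift dominates (140 vs 102 pm).
Ca > Sn: period and group pull opposite ways; the across-period shift dominates (171 vs 140 pm).
Tabulated atomic radius (pm): Be 102, N 71, Ca 171, Sn 140.
So from largest to smallest: Ca > Sn > Be > N.

Ca, Sn, Be, N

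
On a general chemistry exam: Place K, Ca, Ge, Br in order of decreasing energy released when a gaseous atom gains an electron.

Br > Ge > K > Ca

K is in period 4, group 1; Ca is in period 4, group 2; Ge is in period 4, group 14; Br is in period 4, group 17.
Electron affinity generally becomes more exothermic across a period toward the halogens and less exothermic down a group.
All lie in period 4; the across-period trend (electron affinity increases left to right) applies, with the exception below.
Note the exception: K has a higher electron affinity than Ca, contrary to the simple trend — adding an electron to Ca (ns²) has to open a new, higher-energy np subshell, which is unfavourable.
For reference (kJ/mol): K 48, Ca 2, Ge 119, Br 325.
So from highest to lowest: Br > Ge > K > Ca.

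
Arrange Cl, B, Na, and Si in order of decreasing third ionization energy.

The third ionization energy removes an electron from the +2 ion. For each element: Cl²⁺ still has 5 valence electrons; B²⁺ still has 1 valence electron; Na²⁺ is already 1 electron into the core; Si²⁺ still has 2 valence electrons.
Pulling an electron out of a noble-gas core costs far more than removing a remaining valence electron, so Na sits at the high end of IE_3.
Valence configurations: Cl²⁺ [Ne]3s²3p³, B²⁺ [He]2s¹, Si²⁺ [Ne]3s².
The numbers (kJ/mol): Cl 3822, B 3660, Na 6910, Si 3232.
Overall IE_3 order: Si < B < Cl < Na.

Na > Cl > B > Si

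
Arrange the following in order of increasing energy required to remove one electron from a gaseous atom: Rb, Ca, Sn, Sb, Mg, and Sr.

Mg is in period 3, group 2; Ca is in period 4, group 2; Rb is in period 5, group 1; Sr is in period 5, group 2; Sn is in period 5, group 14; Sb is in period 5, group 15.
Removing the outermost electron gets harder across a period and easier down a group.
Neither a single period nor a single group — weigh both effects.
Sr > Rb: both are in period 5; the period trend gives Sr the larger value.
Ca > Sr: Ca sits above Sr in group 2, so the down-group effect alone puts Ca higher.
Sn > Ca: period and group pull opposite ways; the across-period shift dominates (709 vs 590 kJ/mol).
Mg > Sn: the two effects oppose for this pair; the down-group effect wins (738 vs 709 kJ/mol).
Sb > Mg: the two effects oppose for this pair; the across-period effect wins (831 vs 738 kJ/mol).
Tabulated first ionization energy (kJ/mol): Mg 738, Ca 590, Rb 403, Sr 550, Sn 709, Sb 831.
So from lowest to highest: Rb < Sr < Ca < Sn < Mg < Sb.

Rb < Sr < Ca < Sn < Mg < Sb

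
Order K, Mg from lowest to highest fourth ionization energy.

K < Mg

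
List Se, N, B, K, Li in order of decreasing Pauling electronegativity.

N > Se > B > Li > K

Li is in period 2, group 1; B is in period 2, group 13; N is in period 2, group 15; K is in period 4, group 1; Se is in period 4, group 16.
Atoms toward the upper right of the periodic table pull bonding electrons most strongly.
Here both period and group differ, so the two effects have to be weighed against each other.
Li > K: they share group 1; the group trend gives Li the larger value.
B > Li: both are in period 2; the period trend gives B the larger value.
Se > B: the two effects oppose for this pair; the across-period effect wins (2.55 vs 2.04).
N > Se: period and group pull opposite ways; the down-group shift dominates (3.04 vs 2.55).
Approximate values (Pauling): Li 0.98, B 2.04, N 3.04, K 0.82, Se 2.55.
So from highest to lowest: N > Se > B > Li > K.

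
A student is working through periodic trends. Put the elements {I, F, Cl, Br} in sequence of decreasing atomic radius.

I > Br > Cl > F

F is in period 2, group 17; Cl is in period 3, group 17; Br is in period 4, group 17; I is in period 5, group 17.
Moving right in a period, electrons are added to the same shell under a stronger nuclear pull, so atoms get smaller; moving down, a new shell is opened and atoms get larger.
All are in group 17, so atomic radius increases down the group.
So from largest to smallest: I > Br > Cl > F.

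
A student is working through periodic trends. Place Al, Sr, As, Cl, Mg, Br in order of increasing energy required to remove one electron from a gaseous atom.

Mg is in period 3, group 2; Al is in period 3, group 13; Cl is in period 3, group 17; As is in period 4, group 15; Br is in period 4, group 17; Sr is in period 5, group 2.
First ionization energy rises across a period (greater Z_eff holds electrons more tightly) and falls down a group (valence electrons are farther from the nucleus).
Neither a single period nor a single group — weigh both effects.
Al > Sr: both effects reinforce here, so Al is clearly the higher of the two.
Mg > Al: this pair runs against the simple trend — see the exception note.
As > Mg: the two effects oppose for this pair; the across-period effect wins (947 vs 738 kJ/mol).
Br > As: both are in period 4; the period trend gives Br the larger value.
Cl > Br: they share group 17; the group trend gives Cl the larger value.
Note the exception: Mg has a higher first ionization energy than Al, contrary to the simple trend — Al's single 3p electron is easier to remove than one from Mg's filled 3s².
For reference (kJ/mol): Mg 738, Al 578, Cl 1251, As 947, Br 1140, Sr 550.
So from lowest to highest: Sr < Al < Mg < As < Br < Cl.

Sr < Al < Mg < As < Br < Cl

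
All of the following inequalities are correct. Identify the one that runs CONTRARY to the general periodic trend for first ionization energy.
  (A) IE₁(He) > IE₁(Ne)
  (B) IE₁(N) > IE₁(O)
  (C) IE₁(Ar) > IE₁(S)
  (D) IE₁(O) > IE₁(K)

(B)

The general trend: first ionization energy increases across a period and decreases down a group.
(A) He (period 1, group 18) vs Ne (period 2, group 18): the stated order agrees with the simple trend.
(B) N (period 2, group 15) vs O (period 2, group 16): the stated order contradicts the simple trend.
(C) Ar (period 3, group 18) vs S (period 3, group 16): the stated order agrees with the simple trend.
(D) O (period 2, group 16) vs K (period 4, group 1): the stated order agrees with the simple trend.
The exception is (B): pairing an electron in O's 2p⁴ costs repulsion energy, so O ionizes more easily than half-filled N (2p³).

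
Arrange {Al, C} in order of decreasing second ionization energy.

C > Al

Consider each +1 ion: Al⁺ still has 2 valence electrons; C⁺ still has 3 valence electrons.
All are still removing valence electrons, so compare the +1 ions as you would atoms: IE_2 generally rises across a period (higher Z_eff) and falls down a group (larger shell), subject to the usual subshell exceptions.
Valence configurations: Al⁺ [Ne]3s², C⁺ [He]2s²2p¹.
Tabulated IE_2 (kJ/mol): Al 1817, C 2353.
Putting it together, IE_2: Al < C.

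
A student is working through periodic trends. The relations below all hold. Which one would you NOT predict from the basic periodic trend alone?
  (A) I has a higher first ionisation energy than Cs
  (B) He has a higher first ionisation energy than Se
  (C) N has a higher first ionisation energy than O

The general trend: first ionisation energy increases across a period and decreases down a group.
(A) I (period 5, group 17) vs Cs (period 6, group 1): the stated order agrees with the simple trend.
(B) He (period 1, group 18) vs Se (period 4, group 16): the stated order agrees with the simple trend.
(C) N (period 2, group 15) vs O (period 2, group 16): the stated order contradicts the simple trend.
The exception is (C): pairing an electron in O's 2p⁴ costs repulsion energy, so O ionizes more easily than half-filled N (2p³).

(C)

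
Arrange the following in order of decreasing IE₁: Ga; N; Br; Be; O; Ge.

N, O, Br, Be, Ge, Ga

Be is in period 2, group 2; N is in period 2, group 15; O is in period 2, group 16; Ga is in period 4, group 13; Ge is in period 4, group 14; Br is in period 4, group 17.
First ionization energy rises across a period (greater Z_eff holds electrons more tightly) and falls down a group (valence electrons are farther from the nucleus).
Here both period and group differ, so the two effects have to be weighed against each other.
Ge > Ga: Ge lies to the right of Ga in period 4, so the across-period effect alone puts Ge higher.
Be > Ge: period and group pull opposite ways; the down-group shift dominates (900 vs 762 kJ/mol).
Br > Be: period and group pull opposite ways; the across-period shift dominates (1140 vs 900 kJ/mol).
O > Br: the two effects oppose for this pair; the down-group effect wins (1314 vs 1140 kJ/mol).
N > O: this pair runs against the simple trend — see the exception note.
Note the exception: N has a higher first ionization energy than O, contrary to the simple trend — pairing an electron in O's 2p⁴ costs repulsion energy, so O ionizes more easily than half-filled N (2p³).
Approximate values (kJ/mol): Be 900, N 1402, O 1314, Ga 579, Ge 762, Br 1140.
So from highest to lowest: N > O > Br > Be > Ge > Ga.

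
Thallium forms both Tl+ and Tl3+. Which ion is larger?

Tl+

Both ions have Z = 81 protons, but Tl3+ has lost more electrons, so its remaining electrons feel a larger effective nuclear charge per electron and are pulled in more tightly.
Higher positive charge → smaller ion, so Tl+ > Tl3+.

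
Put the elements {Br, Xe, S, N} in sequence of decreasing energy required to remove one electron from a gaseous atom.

N, Xe, Br, S

First ionization energy rises across a period (greater Z_eff holds electrons more tightly) and falls down a group (valence electrons are farther from the nucleus).
These sit on a diagonal, where the across-period and down-group effects partly cancel.
Br > S: the two effects oppose for this pair; the across-period effect wins (1140 vs 1000 kJ/mol).
Xe > Br: period and group pull opposite ways; the across-period shift dominates (1170 vs 1140 kJ/mol).
N > Xe: the two effects oppose for this pair; the down-group effect wins (1402 vs 1170 kJ/mol).
Tabulated first ionization energy (kJ/mol): N 1402, S 1000, Br 1140, Xe 1170.
So from highest to lowest: N > Xe > Br > S.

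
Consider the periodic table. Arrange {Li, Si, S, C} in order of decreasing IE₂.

After 1 electron has been removed, what remains? Li⁺ is the bare [He] core; Si⁺ still has 3 valence electrons; S⁺ still has 5 valence electrons; C⁺ still has 3 valence electrons.
Core electrons are held far more tightly than valence electrons, so Li tops the IE_2 order.
Valence configurations: Si⁺ [Ne]3s²3p¹, S⁺ [Ne]3s²3p³, C⁺ [He]2s²2p¹.
The numbers (kJ/mol): Li 7298, Si 1577, S 2252, C 2353.
Hence IE_2: Si < S < C < Li.

Li > C > S > Si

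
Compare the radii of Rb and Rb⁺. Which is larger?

Rb

Forming Rb⁺ removes 1 electron from Rb. Fewer electrons for the same nuclear charge means less shielding and a higher Z_eff on the remaining electrons, and for main-group metals the entire outer shell is lost.
A cation is smaller than its parent atom: Rb⁺ < Rb.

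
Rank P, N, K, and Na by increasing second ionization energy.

P, N, K, Na

Consider each +1 ion: P⁺ still has 4 valence electrons; N⁺ still has 4 valence electrons; K⁺ is the bare [Ar] core; Na⁺ is the bare [Ne] core.
Core electrons are held far more tightly than valence electrons, so K and Na top the IE_2 order.
Valence configurations: P⁺ [Ne]3s²3p², N⁺ [He]2s²2p².
Tabulated IE_2 (kJ/mol): P 1907, N 2856, K 3052, Na 4562.
Putting it together, IE_2: P < N < K < Na.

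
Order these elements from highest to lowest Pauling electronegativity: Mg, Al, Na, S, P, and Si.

S, P, Si, Al, Mg, Na

Atoms toward the upper right of the periodic table pull bonding electrons most strongly.
All lie in period 3, so electronegativity increases left to right.
So from highest to lowest: S > P > Si > Al > Mg > Na.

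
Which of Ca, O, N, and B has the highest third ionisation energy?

The third ionization energy removes an electron from the +2 ion. For each element: Ca²⁺ is the bare [Ar] core; O²⁺ still has 4 valence electrons; N²⁺ still has 3 valence electrons; B²⁺ still has 1 valence electron.
Usually core removal costs more than valence removal, but here the competition is close: a tightly held n=2 valence electron can cost more to remove than an n=3 core electron, so the actual values have to decide it.
Valence configurations: O²⁺ [He]2s²2p², N²⁺ [He]2s²2p¹, B²⁺ [He]2s¹.
Approximate IE_3 values (kJ/mol): Ca 4912, O 5300, N 4578, B 3660.
Overall IE_3 order: B < N < Ca < O.

O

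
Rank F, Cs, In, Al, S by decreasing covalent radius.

Across a period the added protons contract the valence shell; down a group each new principal shell makes the atom larger.
Neither a single period nor a single group — weigh both effects.
S > F: both effects reinforce here, so S is clearly the larger of the two.
Al > S: Al lies to the left of S in period 3, so the across-period effect alone puts Al larger.
In > Al: In sits below Al in group 13, so the down-group effect alone puts In larger.
Cs > In: both effects reinforce here, so Cs is clearly the larger of the two.
For reference (pm): F 64, Al 126, S 103, In 142, Cs 232.
So from largest to smallest: Cs > In > Al > S > F.

Cs > In > Al > S > F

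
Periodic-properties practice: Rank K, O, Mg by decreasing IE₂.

After 1 electron has been removed, what remains? K⁺ is the bare [Ar] core; O⁺ still has 5 valence electrons; Mg⁺ still has 1 valence electron.
Usually core removal costs more than valence removal, but here the competition is close: a tightly held n=2 valence electron can cost more to remove than an n=3 core electron, so the actual values have to decide it.
Valence configurations: O⁺ [He]2s²2p³, Mg⁺ [Ne]3s¹.
Tabulated IE_2 (kJ/mol): K 3052, O 3388, Mg 1451.
Hence IE_2: Mg < K < O.

O, K, Mg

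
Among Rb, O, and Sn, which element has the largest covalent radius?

Rb

Radius decreases left→right (rising Z_eff, same n) and increases top→bottom (higher n).
Here both period and group differ, so the two effects have to be weighed against each other.
Sn > O: both effects reinforce here, so Sn is clearly the larger of the two.
Rb > Sn: both are in period 5; the period trend gives Rb the larger value.
Tabulated atomic radius (pm): O 63, Rb 210, Sn 140.
The largest covalent radius among these belongs to Rb.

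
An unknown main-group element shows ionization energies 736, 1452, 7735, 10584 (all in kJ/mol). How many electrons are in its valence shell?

2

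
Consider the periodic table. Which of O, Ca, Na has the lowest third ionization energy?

After 2 electrons have been removed, what remains? O²⁺ still has 4 valence electrons; Ca²⁺ is the bare [Ar] core; Na²⁺ is already 1 electron into the core.
Usually core removal costs more than valence removal, but here the competition is close: a tightly held n=2 valence electron can cost more to remove than an n=3 core electron, so the actual values have to decide it.
Tabulated IE_3 (kJ/mol): O 5300, Ca 4912, Na 6910.
Overall IE_3 order: Ca < O < Na.

Ca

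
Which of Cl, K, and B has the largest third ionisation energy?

K

Consider each +2 ion: Cl²⁺ still has 5 valence electrons; K²⁺ is already 1 electron into the core; B²⁺ still has 1 valence electron.
Core electrons are held far more tightly than valence electrons, so K tops the IE_3 order.
Valence configurations: Cl²⁺ [Ne]3s²3p³, B²⁺ [He]2s¹.
Tabulated IE_3 (kJ/mol): Cl 3822, K 4420, B 3660.
So the third ionization energies run B < Cl < K.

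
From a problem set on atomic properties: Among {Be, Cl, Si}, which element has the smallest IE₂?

Consider each +1 ion: Be⁺ still has 1 valence electron; Cl⁺ still has 6 valence electrons; Si⁺ still has 3 valence electrons.
All are still removing valence electrons, so compare the +1 ions as you would atoms: IE_2 generally rises across a period (higher Z_eff) and falls down a group (larger shell), subject to the usual subshell exceptions.
Valence configurations: Be⁺ [He]2s¹, Cl⁺ [Ne]3s²3p⁴, Si⁺ [Ne]3s²3p¹.
Approximate IE_2 values (kJ/mol): Be 1757, Cl 2298, Si 1577.
So the second ionization energies run Si < Be < Cl.

Si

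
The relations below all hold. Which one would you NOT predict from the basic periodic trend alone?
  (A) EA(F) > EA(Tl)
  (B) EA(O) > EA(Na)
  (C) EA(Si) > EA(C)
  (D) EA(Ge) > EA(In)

The general trend: electron affinity increases across a period and decreases down a group.
(A) F (period 2, group 17) vs Tl (period 6, group 13): the stated order agrees with the simple trend.
(B) O (period 2, group 16) vs Na (period 3, group 1): the stated order agrees with the simple trend.
(C) Si (period 3, group 14) vs C (period 2, group 14): the stated order contradicts the simple trend.
(D) Ge (period 4, group 14) vs In (period 5, group 13): the stated order agrees with the simple trend.
The exception is (C): Si's larger, more diffuse 3p orbitals accept an added electron slightly more readily than C's compact 2p.

(C)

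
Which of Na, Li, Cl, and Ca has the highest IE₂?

The second ionization energy removes an electron from the +1 ion. For each element: Na⁺ is the bare [Ne] core; Li⁺ is the bare [He] core; Cl⁺ still has 6 valence electrons; Ca⁺ still has 1 valence electron.
Pulling an electron out of a noble-gas core costs far more than removing a remaining valence electron, so Na and Li sit at the high end of IE_2.
Valence configurations: Cl⁺ [Ne]3s²3p⁴, Ca⁺ [Ar]4s¹.
Tabulated IE_2 (kJ/mol): Na 4562, Li 7298, Cl 2298, Ca 1145.
Putting it together, IE_2: Ca < Cl < Na < Li.

Li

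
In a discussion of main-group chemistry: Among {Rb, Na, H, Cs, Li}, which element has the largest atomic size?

Radius decreases left→right (rising Z_eff, same n) and increases top→bottom (higher n).
All are in group 1, so atomic radius increases down the group.
The largest atomic size among these belongs to Cs.

Cs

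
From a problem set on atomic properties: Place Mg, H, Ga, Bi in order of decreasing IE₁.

Removing the outermost electron gets harder across a period and easier down a group.
Here both period and group differ, so the two effects have to be weighed against each other.
Bi > Ga: period and group pull opposite ways; the across-period shift dominates (703 vs 579 kJ/mol).
Mg > Bi: the two effects oppose for this pair; the down-group effect wins (738 vs 703 kJ/mol).
H > Mg: the two effects oppose for this pair; the down-group effect wins (1312 vs 738 kJ/mol).
For reference (kJ/mol): H 1312, Mg 738, Ga 579, Bi 703.
So from highest to lowest: H > Mg > Bi > Ga.

H, Mg, Bi, Ga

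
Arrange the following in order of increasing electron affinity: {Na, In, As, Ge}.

In < Na < As < Ge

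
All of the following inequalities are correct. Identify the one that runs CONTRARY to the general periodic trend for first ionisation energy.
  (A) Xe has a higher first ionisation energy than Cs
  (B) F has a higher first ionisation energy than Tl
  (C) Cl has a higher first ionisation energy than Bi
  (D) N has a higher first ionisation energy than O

(D)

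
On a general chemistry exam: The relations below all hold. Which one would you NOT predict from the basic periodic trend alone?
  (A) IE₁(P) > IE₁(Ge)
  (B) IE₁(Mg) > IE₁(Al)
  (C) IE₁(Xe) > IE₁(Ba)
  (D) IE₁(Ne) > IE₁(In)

(B)

The general trend: first ionisation energy increases across a period and decreases down a group.
(A) P (period 3, group 15) vs Ge (period 4, group 14): the stated order agrees with the simple trend.
(B) Mg (period 3, group 2) vs Al (period 3, group 13): the stated order contradicts the simple trend.
(C) Xe (period 5, group 18) vs Ba (period 6, group 2): the stated order agrees with the simple trend.
(D) Ne (period 2, group 18) vs In (period 5, group 13): the stated order agrees with the simple trend.
The exception is (B): Al's single 3p electron is easier to remove than one from Mg's filled 3s².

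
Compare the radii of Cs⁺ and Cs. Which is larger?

Cs

Forming Cs⁺ removes 1 electron from Cs. Fewer electrons for the same nuclear charge means less shielding and a higher Z_eff on the remaining electrons, and for main-group metals the entire outer shell is lost.
A cation is smaller than its parent atom: Cs⁺ < Cs.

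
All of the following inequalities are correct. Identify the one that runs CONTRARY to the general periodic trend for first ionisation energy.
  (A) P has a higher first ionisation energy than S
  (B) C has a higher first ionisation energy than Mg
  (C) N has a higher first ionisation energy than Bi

The general trend: first ionisation energy increases across a period and decreases down a group.
(A) P (period 3, group 15) vs S (period 3, group 16): the stated order contradicts the simple trend.
(B) C (period 2, group 14) vs Mg (period 3, group 2): the stated order agrees with the simple trend.
(C) N (period 2, group 15) vs Bi (period 6, group 15): the stated order agrees with the simple trend.
The exception is (A): S (3p⁴) ionizes more easily than half-filled P (3p³) because the paired 3p electron in S is pushed out by e⁻–e⁻ repulsion.

(A)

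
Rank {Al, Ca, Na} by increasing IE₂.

Ca < Al < Na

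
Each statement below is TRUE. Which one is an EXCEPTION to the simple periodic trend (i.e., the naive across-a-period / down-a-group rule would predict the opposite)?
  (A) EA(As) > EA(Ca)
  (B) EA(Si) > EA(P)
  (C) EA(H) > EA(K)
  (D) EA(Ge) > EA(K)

(B)

The general trend: electron affinity increases across a period and decreases down a group.
(A) As (period 4, group 15) vs Ca (period 4, group 2): the stated order agrees with the simple trend.
(B) Si (period 3, group 14) vs P (period 3, group 15): the stated order contradicts the simple trend.
(C) H (period 1, group 1) vs K (period 4, group 1): the stated order agrees with the simple trend.
(D) Ge (period 4, group 14) vs K (period 4, group 1): the stated order agrees with the simple trend.
The exception is (B): adding an electron to P's half-filled 3p³ is unfavourable, so Si (3p²) has the more exothermic EA.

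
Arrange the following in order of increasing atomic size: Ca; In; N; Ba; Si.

N is in period 2, group 15; Si is in period 3, group 14; Ca is in period 4, group 2; In is in period 5, group 13; Ba is in period 6, group 2.
Atomic radius shrinks across a period as nuclear charge pulls the same shell inward, and grows down a group as new shells are added.
Neither a single period nor a single group — weigh both effects.
Si > N: relative to N, both the across-period and down-group shifts push Si's atomic radius up.
In > Si: both effects reinforce here, so In is clearly the larger of the two.
Ca > In: period and group pull opposite ways; the across-period shift dominates (171 vs 142 pm).
Ba > Ca: they share group 2; the group trend gives Ba the larger value.
Approximate values (pm): N 71, Si 116, Ca 171, In 142, Ba 196.
So from smallest to largest: N < Si < In < Ca < Ba.

N < Si < In < Ca < Ba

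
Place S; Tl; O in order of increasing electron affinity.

Tl, O, S

O is in period 2, group 16; S is in period 3, group 16; Tl is in period 6, group 13.
EA tends to increase across a period and decrease down a group, though the pattern is less regular than for IE or radius.
Neither a single period nor a single group — weigh both effects.
O > Tl: relative to Tl, both the across-period and down-group shifts push O's electron affinity up.
S > O: this pair runs against the simple trend — see the exception note.
Note the exception: S has a higher electron affinity than O, contrary to the simple trend — the compact 2p subshell of O repels the added electron more than S's larger 3p does.
Approximate values (kJ/mol): O 141, S 200, Tl 19.
So from lowest to highest: Tl < O < S.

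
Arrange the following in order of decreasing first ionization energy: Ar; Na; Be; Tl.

Be is in period 2, group 2; Na is in period 3, group 1; Ar is in period 3, group 18; Tl is in period 6, group 13.
Across a period the outer electron is held more tightly (higher IE₁); down a group it sits in a higher shell, more shielded, and comes off more easily.
These span different periods and groups, so the two trends combine.
Tl > Na: the two effects oppose for this pair; the across-period effect wins (589 vs 496 kJ/mol).
Be > Tl: the two effects oppose for this pair; the down-group effect wins (900 vs 589 kJ/mol).
Ar > Be: period and group pull opposite ways; the across-period shift dominates (1521 vs 900 kJ/mol).
Tabulated first ionization energy (kJ/mol): Be 900, Na 496, Ar 1521, Tl 589.
So from highest to lowest: Ar > Be > Tl > Na.

Ar, Be, Tl, Na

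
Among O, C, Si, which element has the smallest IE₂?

The second ionization energy removes an electron from the +1 ion. For each element: O⁺ still has 5 valence electrons; C⁺ still has 3 valence electrons; Si⁺ still has 3 valence electrons.
All are still removing valence electrons, so compare the +1 ions as you would atoms: IE_2 generally rises across a period (higher Z_eff) and falls down a group (larger shell), subject to the usual subshell exceptions.
Valence configurations: O⁺ [He]2s²2p³, C⁺ [He]2s²2p¹, Si⁺ [Ne]3s²3p¹.
Approximate IE_2 values (kJ/mol): O 3388, C 2353, Si 1577.
Hence IE_2: Si < C < O.

Si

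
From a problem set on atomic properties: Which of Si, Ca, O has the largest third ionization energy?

After 2 electrons have been removed, what remains? Si²⁺ still has 2 valence electrons; Ca²⁺ is the bare [Ar] core; O²⁺ still has 4 valence electrons.
Usually core removal costs more than valence removal, but here the competition is close: a tightly held n=2 valence electron can cost more to remove than an n=3 core electron, so the actual values have to decide it.
Valence configurations: Si²⁺ [Ne]3s², O²⁺ [He]2s²2p².
Tabulated IE_3 (kJ/mol): Si 3232, Ca 4912, O 5300.
Putting it together, IE_3: Si < Ca < O.

O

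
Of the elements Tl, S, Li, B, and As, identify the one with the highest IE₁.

Li is in period 2, group 1; B is in period 2, group 13; S is in period 3, group 16; As is in period 4, group 15; Tl is in period 6, group 13.
Across a period the outer electron is held more tightly (higher IE₁); down a group it sits in a higher shell, more shielded, and comes off more easily.
Neither a single period nor a single group — weigh both effects.
Tl > Li: period and group pull opposite ways; the across-period shift dominates (589 vs 520 kJ/mol).
B > Tl: they share group 13; the group trend gives B the larger value.
As > B: period and group pull opposite ways; the across-period shift dominates (947 vs 801 kJ/mol).
S > As: relative to As, both the across-period and down-group shifts push S's first ionization energy up.
Approximate values (kJ/mol): Li 520, B 801, S 1000, As 947, Tl 589.
The highest IE₁ among these belongs to S.

S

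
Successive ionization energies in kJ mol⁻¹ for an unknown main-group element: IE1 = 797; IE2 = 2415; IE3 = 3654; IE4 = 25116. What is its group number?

Group 13

Look for the largest jump between consecutive ionization energies: IE4/IE3 ≈ 6.9, far larger than any earlier ratio.
That jump marks the point where a core electron is being removed. So the atom has 3 valence electrons.
A main-group element with 3 valence electrons is in group 13.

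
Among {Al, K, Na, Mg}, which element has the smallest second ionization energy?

After 1 electron has been removed, what remains? Al⁺ still has 2 valence electrons; K⁺ is the bare [Ar] core; Na⁺ is the bare [Ne] core; Mg⁺ still has 1 valence electron.
Core electrons are held far more tightly than valence electrons, so K and Na top the IE_2 order.
Valence configurations: Al⁺ [Ne]3s², Mg⁺ [Ne]3s¹.
Tabulated IE_2 (kJ/mol): Al 1817, K 3052, Na 4562, Mg 1451.
So the second ionization energies run Mg < Al < K < Na.

Mg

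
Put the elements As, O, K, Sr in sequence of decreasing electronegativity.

O > As > Sr > K

O is in period 2, group 16; K is in period 4, group 1; As is in period 4, group 15; Sr is in period 5, group 2.
Atoms toward the upper right of the periodic table pull bonding electrons most strongly.
Neither a single period nor a single group — weigh both effects.
Sr > K: the two effects oppose for this pair; the across-period effect wins (0.95 vs 0.82).
As > Sr: relative to Sr, both the across-period and down-group shifts push As's electronegativity up.
O > As: both effects reinforce here, so O is clearly the higher of the two.
For reference (Pauling): O 3.44, K 0.82, As 2.18, Sr 0.95.
So from highest to lowest: O > As > Sr > K.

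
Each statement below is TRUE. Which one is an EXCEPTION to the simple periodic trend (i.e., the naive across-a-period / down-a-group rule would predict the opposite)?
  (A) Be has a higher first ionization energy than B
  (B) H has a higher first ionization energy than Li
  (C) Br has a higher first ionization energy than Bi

(A)

The general trend: first ionization energy increases across a period and decreases down a group.
(A) Be (period 2, group 2) vs B (period 2, group 13): the stated order contradicts the simple trend.
(B) H (period 1, group 1) vs Li (period 2, group 1): the stated order agrees with the simple trend.
(C) Br (period 4, group 17) vs Bi (period 6, group 15): the stated order agrees with the simple trend.
The exception is (A): removing B's lone 2p electron is easier than breaking Be's filled 2s².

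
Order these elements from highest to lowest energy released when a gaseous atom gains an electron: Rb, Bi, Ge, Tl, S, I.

I, S, Ge, Bi, Rb, Tl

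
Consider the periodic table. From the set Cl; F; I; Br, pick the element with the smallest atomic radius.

F is in period 2, group 17; Cl is in period 3, group 17; Br is in period 4, group 17; I is in period 5, group 17.
Moving right in a period, electrons are added to the same shell under a stronger nuclear pull, so atoms get smaller; moving down, a new shell is opened and atoms get larger.
All are in group 17, so atomic radius increases down the group.
The smallest atomic radius among these belongs to F.

F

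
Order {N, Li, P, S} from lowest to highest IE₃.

Consider each +2 ion: N²⁺ still has 3 valence electrons; Li²⁺ is already 1 electron into the core; P²⁺ still has 3 valence electrons; S²⁺ still has 4 valence electrons.
Pulling an electron out of a noble-gas core costs far more than removing a remaining valence electron, so Li sits at the high end of IE_3.
Valence configurations: N²⁺ [He]2s²2p¹, P²⁺ [Ne]3s²3p¹, S²⁺ [Ne]3s²3p².
Tabulated IE_3 (kJ/mol): N 4578, Li 11815, P 2914, S 3357.
So the third ionization energies run P < S < N < Li.

P, S, N, Li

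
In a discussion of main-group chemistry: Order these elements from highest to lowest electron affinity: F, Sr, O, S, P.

O is in period 2, group 16; F is in period 2, group 17; P is in period 3, group 15; S is in period 3, group 16; Sr is in period 5, group 2.
Atoms with high Z_eff and room in the valence shell (especially the halogens) have the most exothermic electron affinities.
Here both period and group differ, so the two effects have to be weighed against each other.
P > Sr: both effects reinforce here, so P is clearly the higher of the two.
O > P: relative to P, both the across-period and down-group shifts push O's electron affinity up.
S > O: this pair runs against the simple trend — see the exception note.
F > S: relative to S, both the across-period and down-group shifts push F's electron affinity up.
Note the exception: S has a higher electron affinity than O, contrary to the simple trend — the compact 2p subshell of O repels the added electron more than S's larger 3p does.
Approximate values (kJ/mol): O 141, F 328, P 72, S 200, Sr 5.
So from highest to lowest: F > S > O > P > Sr.

F > S > O > P > Sr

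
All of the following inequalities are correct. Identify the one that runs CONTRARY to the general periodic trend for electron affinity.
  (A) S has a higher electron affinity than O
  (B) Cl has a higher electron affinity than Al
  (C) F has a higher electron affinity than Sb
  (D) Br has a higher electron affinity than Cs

(A)

The general trend: electron affinity increases across a period and decreases down a group.
(A) S (period 3, group 16) vs O (period 2, group 16): the stated order contradicts the simple trend.
(B) Cl (period 3, group 17) vs Al (period 3, group 13): the stated order agrees with the simple trend.
(C) F (period 2, group 17) vs Sb (period 5, group 15): the stated order agrees with the simple trend.
(D) Br (period 4, group 17) vs Cs (period 6, group 1): the stated order agrees with the simple trend.
The exception is (A): the compact 2p subshell of O repels the added electron more than S's larger 3p does.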